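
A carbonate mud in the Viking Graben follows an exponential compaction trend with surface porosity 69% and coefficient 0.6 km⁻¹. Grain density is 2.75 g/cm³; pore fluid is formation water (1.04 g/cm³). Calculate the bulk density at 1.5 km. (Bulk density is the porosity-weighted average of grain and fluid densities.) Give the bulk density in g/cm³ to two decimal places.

Porosity at depth: φ = 0.69·exp(−0.6×1.5) = 0.69×0.4066 = 0.2805
Bulk density: ρ_b = (1−φ)ρ_g + φ·ρ_f = 0.7195×2.75 + 0.2805×1.04
       = 1.979 + 0.292 = 2.270 g/cm³

2.27 g/cm³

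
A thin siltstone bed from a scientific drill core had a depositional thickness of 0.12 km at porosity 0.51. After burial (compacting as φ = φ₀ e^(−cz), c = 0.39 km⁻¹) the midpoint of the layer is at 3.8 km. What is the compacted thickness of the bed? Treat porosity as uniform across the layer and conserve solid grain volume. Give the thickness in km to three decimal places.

0.067 km

Porosity at 3.8 km: φ = 0.51·exp(−0.39×3.8) = 0.1159
Solid-volume conservation: h(1−φ) = h₀(1−φ₀) ⇒ h = h₀·(1−φ₀)/(1−φ)
h = 0.12 × (1 − 0.51)/(1 − 0.1159) = 0.12 × 0.5542 = 0.0665 km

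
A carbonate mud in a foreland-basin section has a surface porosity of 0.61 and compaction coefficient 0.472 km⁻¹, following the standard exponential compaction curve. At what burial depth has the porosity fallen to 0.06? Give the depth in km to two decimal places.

Invert Athy's law: d = ln(φ₀/φ) / k
d = ln(0.61/0.06) / 0.472 = ln(10.17) / 0.472 = 2.3191 / 0.472 = 4.913 km

4.91 km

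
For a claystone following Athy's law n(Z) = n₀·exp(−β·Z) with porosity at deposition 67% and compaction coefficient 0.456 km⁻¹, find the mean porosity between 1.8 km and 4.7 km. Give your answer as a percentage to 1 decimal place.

⟨n⟩ = (1/(Z₂−Z₁)) ∫ n₀ e^(−βZ) dZ = n₀·(e^(−β·Z₁) − e^(−β·Z₂)) / (β·(Z₂−Z₁))
e^(−0.456×1.8) = 0.4401; e^(−0.456×4.7) = 0.1173
⟨n⟩ = 0.67 × (0.4401 − 0.1173) / (0.456 × 2.9) = 0.67 × 0.2441 = 0.1635

16.4%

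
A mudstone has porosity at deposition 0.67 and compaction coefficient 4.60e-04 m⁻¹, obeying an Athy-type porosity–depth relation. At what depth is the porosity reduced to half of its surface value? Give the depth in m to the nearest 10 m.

Working in km (1 km = 1000 m; β in km⁻¹ = β in m⁻¹ × 1000):
φ/φ₀ = 1/2 ⇒ exp(−β·Z) = 1/2 ⇒ Z = ln(2) / β
Z = 0.6931 / 0.46 = 1.507 km

1510 m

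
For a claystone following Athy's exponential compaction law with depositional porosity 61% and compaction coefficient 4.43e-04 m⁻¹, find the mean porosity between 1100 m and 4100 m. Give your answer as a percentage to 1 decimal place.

Working in km (1 km = 1000 m; k in km⁻¹ = k in m⁻¹ × 1000):
⟨φ⟩ = (1/(d₂−d₁)) ∫ φ₀ e^(−kd) dd = φ₀·(e^(−k·d₁) − e^(−k·d₂)) / (k·(d₂−d₁))
e^(−0.443×1.1) = 0.6143; e^(−0.443×4.1) = 0.1626
⟨φ⟩ = 0.61 × (0.6143 − 0.1626) / (0.443 × 3) = 0.61 × 0.3398 = 0.2073

20.7%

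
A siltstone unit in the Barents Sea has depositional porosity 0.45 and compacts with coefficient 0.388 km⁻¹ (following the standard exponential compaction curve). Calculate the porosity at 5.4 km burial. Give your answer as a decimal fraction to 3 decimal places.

φ = φ₀·exp(−k·Z) = 0.45 × exp(−0.388 × 5.4) = 0.45 × exp(−2.095)
  = 0.45 × 0.1230 = 0.0554

0.055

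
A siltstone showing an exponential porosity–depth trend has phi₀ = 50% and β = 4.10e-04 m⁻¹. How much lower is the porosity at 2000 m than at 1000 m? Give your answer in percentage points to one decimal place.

11.2 percentage points

Working in km (1 km = 1000 m; β in km⁻¹ = β in m⁻¹ × 1000):
phi(1) = 0.5·e^(−0.41×1) = 0.3318
phi(2) = 0.5·e^(−0.41×2) = 0.2202
Δphi = 0.3318 − 0.2202 = 0.1116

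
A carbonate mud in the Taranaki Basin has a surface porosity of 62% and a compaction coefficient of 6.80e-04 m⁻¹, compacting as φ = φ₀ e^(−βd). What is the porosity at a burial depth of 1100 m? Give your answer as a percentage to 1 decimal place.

29.3%

Working in km (1 km = 1000 m; β in km⁻¹ = β in m⁻¹ × 1000):
φ = φ₀·exp(−β·d) = 0.62 × exp(−0.68 × 1.1) = 0.62 × exp(−0.748)
  = 0.62 × 0.4733 = 0.2935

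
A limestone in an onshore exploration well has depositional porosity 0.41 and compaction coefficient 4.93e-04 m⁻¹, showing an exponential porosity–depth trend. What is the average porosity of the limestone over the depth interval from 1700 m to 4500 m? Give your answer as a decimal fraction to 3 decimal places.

0.096

Working in km (1 km = 1000 m; k in km⁻¹ = k in m⁻¹ × 1000):
⟨phi⟩ = (1/(z₂−z₁)) ∫ phi₀ e^(−kz) dz = phi₀·(e^(−k·z₁) − e^(−k·z₂)) / (k·(z₂−z₁))
e^(−0.493×1.7) = 0.4325; e^(−0.493×4.5) = 0.1088
⟨phi⟩ = 0.41 × (0.4325 − 0.1088) / (0.493 × 2.8) = 0.41 × 0.2345 = 0.0962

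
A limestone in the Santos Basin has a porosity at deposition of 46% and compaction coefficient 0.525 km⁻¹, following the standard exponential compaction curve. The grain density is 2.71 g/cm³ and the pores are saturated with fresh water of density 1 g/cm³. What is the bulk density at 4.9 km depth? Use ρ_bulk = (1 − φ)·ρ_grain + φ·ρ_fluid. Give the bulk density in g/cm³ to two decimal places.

2.65 g/cm³

Porosity at depth: φ = 0.46·exp(−0.525×4.9) = 0.46×0.0763 = 0.0351
Bulk density: ρ_b = (1−φ)ρ_g + φ·ρ_f = 0.9649×2.71 + 0.0351×1
       = 2.615 + 0.035 = 2.650 g/cm³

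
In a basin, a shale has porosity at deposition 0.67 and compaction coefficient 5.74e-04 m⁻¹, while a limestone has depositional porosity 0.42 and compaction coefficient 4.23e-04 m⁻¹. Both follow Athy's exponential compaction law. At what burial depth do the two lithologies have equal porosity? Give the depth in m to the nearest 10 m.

Working in km (1 km = 1000 m; c in km⁻¹ = c in m⁻¹ × 1000):
Set phi₀ₐ e^(−cₐd) = phi₀ᵦ e^(−cᵦd) ⇒ ln(phi₀ₐ/phi₀ᵦ) = (cₐ − cᵦ)·d
d = ln(0.67/0.42) / (0.574 − 0.423) = 0.4670 / 0.151 = 3.093 km

3090 m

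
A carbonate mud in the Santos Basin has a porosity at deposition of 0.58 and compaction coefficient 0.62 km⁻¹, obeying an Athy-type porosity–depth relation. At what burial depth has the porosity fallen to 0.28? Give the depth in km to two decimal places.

1.17 km

Invert Athy's law: z = ln(φ₀/φ) / c
z = ln(0.58/0.28) / 0.62 = ln(2.071) / 0.62 = 0.7282 / 0.62 = 1.175 km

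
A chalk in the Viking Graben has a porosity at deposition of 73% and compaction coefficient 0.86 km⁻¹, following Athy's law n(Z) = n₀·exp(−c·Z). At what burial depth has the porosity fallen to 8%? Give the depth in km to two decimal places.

Invert Athy's law: Z = ln(n₀/n) / c
Z = ln(0.73/0.08) / 0.86 = ln(9.125) / 0.86 = 2.2110 / 0.86 = 2.571 km

2.57 km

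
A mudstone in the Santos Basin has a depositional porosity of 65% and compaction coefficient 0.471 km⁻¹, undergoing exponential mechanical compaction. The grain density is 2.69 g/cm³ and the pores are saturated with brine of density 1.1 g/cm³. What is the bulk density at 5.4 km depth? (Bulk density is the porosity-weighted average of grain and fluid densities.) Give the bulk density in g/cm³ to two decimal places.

2.61 g/cm³

Porosity at depth: phi = 0.65·exp(−0.471×5.4) = 0.65×0.0786 = 0.0511
Bulk density: ρ_b = (1−phi)ρ_g + phi·ρ_f = 0.9489×2.69 + 0.0511×1.1
       = 2.553 + 0.056 = 2.609 g/cm³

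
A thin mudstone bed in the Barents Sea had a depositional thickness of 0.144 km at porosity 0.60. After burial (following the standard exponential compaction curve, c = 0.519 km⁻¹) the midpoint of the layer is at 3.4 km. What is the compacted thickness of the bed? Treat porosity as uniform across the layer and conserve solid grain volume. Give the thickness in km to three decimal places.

Porosity at 3.4 km: φ = 0.6·exp(−0.519×3.4) = 0.1028
Solid-volume conservation: h(1−φ) = h₀(1−φ₀) ⇒ h = h₀·(1−φ₀)/(1−φ)
h = 0.144 × (1 − 0.6)/(1 − 0.1028) = 0.144 × 0.4458 = 0.0642 km

0.064 km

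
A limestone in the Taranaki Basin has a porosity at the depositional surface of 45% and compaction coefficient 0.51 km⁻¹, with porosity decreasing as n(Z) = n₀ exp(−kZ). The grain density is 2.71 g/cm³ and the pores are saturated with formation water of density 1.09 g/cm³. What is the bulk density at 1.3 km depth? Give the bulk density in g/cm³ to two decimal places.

2.33 g/cm³

Porosity at depth: n = 0.45·exp(−0.51×1.3) = 0.45×0.5153 = 0.2319
Bulk density: ρ_b = (1−n)ρ_g + n·ρ_f = 0.7681×2.71 + 0.2319×1.09
       = 2.082 + 0.253 = 2.334 g/cm³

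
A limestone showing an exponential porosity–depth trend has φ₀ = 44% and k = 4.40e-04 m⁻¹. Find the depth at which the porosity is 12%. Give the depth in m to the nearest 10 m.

Working in km (1 km = 1000 m; k in km⁻¹ = k in m⁻¹ × 1000):
Invert Athy's law: d = ln(φ₀/φ) / k
d = ln(0.44/0.12) / 0.44 = ln(3.667) / 0.44 = 1.2993 / 0.44 = 2.953 km

2950 m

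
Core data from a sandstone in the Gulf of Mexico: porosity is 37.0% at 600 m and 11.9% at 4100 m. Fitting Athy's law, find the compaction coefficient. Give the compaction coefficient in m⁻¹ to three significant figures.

0.000324 m⁻¹

Working in km (1 km = 1000 m; β in km⁻¹ = β in m⁻¹ × 1000):
Athy: phi(z) = phi₀ e^(−βz) ⇒ phi₁/phi₂ = e^{β(z₂−z₁)} ⇒ β = ln(phi₁/phi₂)/(z₂−z₁)
β = ln(0.37/0.119) / (4.1 − 0.6) = ln(3.109) / 3.5 = 1.1344 / 3.5 = 0.3241 km⁻¹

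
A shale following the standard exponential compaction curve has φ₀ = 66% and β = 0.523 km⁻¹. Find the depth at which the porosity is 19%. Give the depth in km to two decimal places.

2.38 km

Invert Athy's law: z = ln(φ₀/φ) / β
z = ln(0.66/0.19) / 0.523 = ln(3.474) / 0.523 = 1.2452 / 0.523 = 2.381 km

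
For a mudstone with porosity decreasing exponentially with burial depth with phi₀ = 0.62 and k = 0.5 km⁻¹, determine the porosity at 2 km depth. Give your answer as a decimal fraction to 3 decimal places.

phi = phi₀·exp(−k·d) = 0.62 × exp(−0.5 × 2) = 0.62 × exp(−1)
  = 0.62 × 0.3679 = 0.2281

0.228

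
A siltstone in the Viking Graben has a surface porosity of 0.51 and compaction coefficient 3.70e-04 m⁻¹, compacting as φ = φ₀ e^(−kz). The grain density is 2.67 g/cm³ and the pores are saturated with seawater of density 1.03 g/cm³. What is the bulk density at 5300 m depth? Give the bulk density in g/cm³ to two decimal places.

2.55 g/cm³

Working in km (1 km = 1000 m; k in km⁻¹ = k in m⁻¹ × 1000):
Porosity at depth: φ = 0.51·exp(−0.37×5.3) = 0.51×0.1407 = 0.0718
Bulk density: ρ_b = (1−φ)ρ_g + φ·ρ_f = 0.9282×2.67 + 0.0718×1.03
       = 2.478 + 0.074 = 2.552 g/cm³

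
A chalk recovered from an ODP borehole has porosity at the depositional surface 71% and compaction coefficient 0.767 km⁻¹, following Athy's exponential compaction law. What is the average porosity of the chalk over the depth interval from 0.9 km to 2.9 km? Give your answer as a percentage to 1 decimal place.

18.2%

⟨phi⟩ = (1/(z₂−z₁)) ∫ phi₀ e^(−kz) dz = phi₀·(e^(−k·z₁) − e^(−k·z₂)) / (k·(z₂−z₁))
e^(−0.767×0.9) = 0.5014; e^(−0.767×2.9) = 0.1081
⟨phi⟩ = 0.71 × (0.5014 − 0.1081) / (0.767 × 2) = 0.71 × 0.2564 = 0.1820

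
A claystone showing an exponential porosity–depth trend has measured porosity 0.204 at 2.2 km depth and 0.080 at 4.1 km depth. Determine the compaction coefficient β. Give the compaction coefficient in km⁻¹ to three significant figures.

0.493 km⁻¹

Athy: phi(d) = phi₀ e^(−βd) ⇒ phi₁/phi₂ = e^{β(d₂−d₁)} ⇒ β = ln(phi₁/phi₂)/(d₂−d₁)
β = ln(0.204/0.08) / (4.1 − 2.2) = ln(2.55) / 1.9 = 0.9361 / 1.9 = 0.4927 km⁻¹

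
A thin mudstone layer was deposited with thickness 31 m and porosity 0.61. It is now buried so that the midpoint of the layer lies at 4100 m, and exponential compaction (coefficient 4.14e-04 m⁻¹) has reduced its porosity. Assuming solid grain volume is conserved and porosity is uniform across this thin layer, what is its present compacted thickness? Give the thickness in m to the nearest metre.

Working in km (1 km = 1000 m; c in km⁻¹ = c in m⁻¹ × 1000):
Porosity at 4.1 km: φ = 0.61·exp(−0.414×4.1) = 0.1117
Solid-volume conservation: h(1−φ) = h₀(1−φ₀) ⇒ h = h₀·(1−φ₀)/(1−φ)
h = 0.031 × (1 − 0.61)/(1 − 0.1117) = 0.031 × 0.4391 = 0.0136 km

14 m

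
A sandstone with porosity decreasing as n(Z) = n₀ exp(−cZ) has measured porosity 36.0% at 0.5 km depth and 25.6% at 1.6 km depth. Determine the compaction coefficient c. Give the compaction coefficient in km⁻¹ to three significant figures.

Athy: n(Z) = n₀ e^(−cZ) ⇒ n₁/n₂ = e^{c(Z₂−Z₁)} ⇒ c = ln(n₁/n₂)/(Z₂−Z₁)
c = ln(0.36/0.256) / (1.6 − 0.5) = ln(1.406) / 1.1 = 0.3409 / 1.1 = 0.3099 km⁻¹

0.310 km⁻¹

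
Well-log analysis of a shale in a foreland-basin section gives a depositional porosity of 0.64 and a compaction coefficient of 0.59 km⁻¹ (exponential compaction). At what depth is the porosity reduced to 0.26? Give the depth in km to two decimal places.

Invert Athy's law: Z = ln(φ₀/φ) / c
Z = ln(0.64/0.26) / 0.59 = ln(2.462) / 0.59 = 0.9008 / 0.59 = 1.527 km

1.53 km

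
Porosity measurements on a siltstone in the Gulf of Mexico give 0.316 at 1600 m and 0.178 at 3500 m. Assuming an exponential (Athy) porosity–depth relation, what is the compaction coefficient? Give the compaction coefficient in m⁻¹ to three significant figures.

0.000302 m⁻¹

Working in km (1 km = 1000 m; β in km⁻¹ = β in m⁻¹ × 1000):
Athy: n(d) = n₀ e^(−βd) ⇒ n₁/n₂ = e^{β(d₂−d₁)} ⇒ β = ln(n₁/n₂)/(d₂−d₁)
β = ln(0.316/0.178) / (3.5 − 1.6) = ln(1.775) / 1.9 = 0.5740 / 1.9 = 0.3021 km⁻¹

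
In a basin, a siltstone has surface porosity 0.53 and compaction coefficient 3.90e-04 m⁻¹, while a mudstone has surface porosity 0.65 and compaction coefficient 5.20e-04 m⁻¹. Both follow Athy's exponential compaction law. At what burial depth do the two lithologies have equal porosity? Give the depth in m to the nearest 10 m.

Working in km (1 km = 1000 m; β in km⁻¹ = β in m⁻¹ × 1000):
Set φ₀ₐ e^(−βₐd) = φ₀ᵦ e^(−βᵦd) ⇒ ln(φ₀ₐ/φ₀ᵦ) = (βₐ − βᵦ)·d
d = ln(0.53/0.65) / (0.39 − 0.52) = -0.2041 / -0.13 = 1.570 km

1570 m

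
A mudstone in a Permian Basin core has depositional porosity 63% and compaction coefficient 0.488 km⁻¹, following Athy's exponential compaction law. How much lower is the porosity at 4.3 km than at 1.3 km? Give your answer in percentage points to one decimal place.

25.7 percentage points

n(1.3) = 0.63·e^(−0.488×1.3) = 0.3341
n(4.3) = 0.63·e^(−0.488×4.3) = 0.0773
Δn = 0.3341 − 0.0773 = 0.2568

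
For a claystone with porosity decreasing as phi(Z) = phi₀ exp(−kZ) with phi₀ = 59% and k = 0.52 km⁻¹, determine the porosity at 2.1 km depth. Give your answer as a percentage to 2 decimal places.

19.80%

phi = phi₀·exp(−k·Z) = 0.59 × exp(−0.52 × 2.1) = 0.59 × exp(−1.092)
  = 0.59 × 0.3355 = 0.1980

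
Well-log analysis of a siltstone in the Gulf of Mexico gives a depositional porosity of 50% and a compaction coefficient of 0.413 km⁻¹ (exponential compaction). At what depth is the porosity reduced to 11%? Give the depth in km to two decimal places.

Invert Athy's law: Z = ln(phi₀/phi) / β
Z = ln(0.5/0.11) / 0.413 = ln(4.545) / 0.413 = 1.5141 / 0.413 = 3.666 km

3.67 km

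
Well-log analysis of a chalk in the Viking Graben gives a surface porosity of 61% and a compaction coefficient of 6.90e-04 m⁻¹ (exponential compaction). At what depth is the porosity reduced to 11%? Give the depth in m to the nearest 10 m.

2480 m

Working in km (1 km = 1000 m; β in km⁻¹ = β in m⁻¹ × 1000):
Invert Athy's law: z = ln(phi₀/phi) / β
z = ln(0.61/0.11) / 0.69 = ln(5.545) / 0.69 = 1.7130 / 0.69 = 2.483 km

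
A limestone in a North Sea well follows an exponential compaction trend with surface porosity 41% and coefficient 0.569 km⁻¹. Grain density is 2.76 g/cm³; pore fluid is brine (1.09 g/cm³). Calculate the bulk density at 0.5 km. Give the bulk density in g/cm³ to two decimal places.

2.24 g/cm³

Porosity at depth: n = 0.41·exp(−0.569×0.5) = 0.41×0.7524 = 0.3085
Bulk density: ρ_b = (1−n)ρ_g + n·ρ_f = 0.6915×2.76 + 0.3085×1.09
       = 1.909 + 0.336 = 2.245 g/cm³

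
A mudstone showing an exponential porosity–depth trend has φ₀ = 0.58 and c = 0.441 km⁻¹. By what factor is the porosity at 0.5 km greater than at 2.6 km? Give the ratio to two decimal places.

2.52

φ(Z₁)/φ(Z₂) = e^(−c·Z₁)/e^(−c·Z₂) = e^{c(Z₂−Z₁)}
= exp(0.441 × 2.1) = exp(0.9261) = 2.5246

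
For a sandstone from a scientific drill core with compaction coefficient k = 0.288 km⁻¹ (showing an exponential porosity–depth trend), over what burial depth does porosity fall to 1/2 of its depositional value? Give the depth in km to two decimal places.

2.41 km

phi/phi₀ = 1/2 ⇒ exp(−k·d) = 1/2 ⇒ d = ln(2) / k
d = 0.6931 / 0.288 = 2.407 km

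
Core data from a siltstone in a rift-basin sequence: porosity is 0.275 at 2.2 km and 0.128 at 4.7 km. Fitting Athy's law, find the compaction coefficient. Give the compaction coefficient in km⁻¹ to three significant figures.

0.306 km⁻¹

Athy: φ(z) = φ₀ e^(−βz) ⇒ φ₁/φ₂ = e^{β(z₂−z₁)} ⇒ β = ln(φ₁/φ₂)/(z₂−z₁)
β = ln(0.275/0.128) / (4.7 − 2.2) = ln(2.148) / 2.5 = 0.7647 / 2.5 = 0.3059 km⁻¹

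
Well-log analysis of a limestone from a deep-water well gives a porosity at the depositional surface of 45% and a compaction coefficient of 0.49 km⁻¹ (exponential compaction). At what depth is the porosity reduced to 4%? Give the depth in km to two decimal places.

Invert Athy's law: z = ln(φ₀/φ) / k
z = ln(0.45/0.04) / 0.49 = ln(11.25) / 0.49 = 2.4204 / 0.49 = 4.940 km

4.94 km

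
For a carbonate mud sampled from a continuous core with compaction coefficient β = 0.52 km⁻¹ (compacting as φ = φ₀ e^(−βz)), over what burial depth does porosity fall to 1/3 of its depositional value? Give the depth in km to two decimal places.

φ/φ₀ = 1/3 ⇒ exp(−β·z) = 1/3 ⇒ z = ln(3) / β
z = 1.0986 / 0.52 = 2.113 km

2.11 km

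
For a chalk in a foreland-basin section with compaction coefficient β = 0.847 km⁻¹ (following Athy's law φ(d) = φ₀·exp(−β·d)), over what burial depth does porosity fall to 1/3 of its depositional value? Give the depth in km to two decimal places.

1.30 km

φ/φ₀ = 1/3 ⇒ exp(−β·d) = 1/3 ⇒ d = ln(3) / β
d = 1.0986 / 0.847 = 1.297 km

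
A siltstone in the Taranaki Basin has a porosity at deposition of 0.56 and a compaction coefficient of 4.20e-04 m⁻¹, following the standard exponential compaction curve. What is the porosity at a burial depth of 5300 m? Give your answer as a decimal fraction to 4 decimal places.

Working in km (1 km = 1000 m; β in km⁻¹ = β in m⁻¹ × 1000):
phi = phi₀·exp(−β·d) = 0.56 × exp(−0.42 × 5.3) = 0.56 × exp(−2.226)
  = 0.56 × 0.1080 = 0.0605

0.0605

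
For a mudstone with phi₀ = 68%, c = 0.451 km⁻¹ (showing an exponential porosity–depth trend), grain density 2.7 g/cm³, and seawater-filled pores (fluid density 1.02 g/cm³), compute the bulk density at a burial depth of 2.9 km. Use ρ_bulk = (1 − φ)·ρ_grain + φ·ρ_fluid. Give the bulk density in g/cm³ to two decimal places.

2.39 g/cm³

Porosity at depth: phi = 0.68·exp(−0.451×2.9) = 0.68×0.2704 = 0.1839
Bulk density: ρ_b = (1−phi)ρ_g + phi·ρ_f = 0.8161×2.7 + 0.1839×1.02
       = 2.204 + 0.188 = 2.391 g/cm³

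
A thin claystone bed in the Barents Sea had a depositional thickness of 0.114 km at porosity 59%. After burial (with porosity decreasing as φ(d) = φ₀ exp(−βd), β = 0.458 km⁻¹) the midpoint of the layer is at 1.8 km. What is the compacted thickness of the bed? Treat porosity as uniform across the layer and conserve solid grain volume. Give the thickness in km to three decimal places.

Porosity at 1.8 km: φ = 0.59·exp(−0.458×1.8) = 0.2587
Solid-volume conservation: h(1−φ) = h₀(1−φ₀) ⇒ h = h₀·(1−φ₀)/(1−φ)
h = 0.114 × (1 − 0.59)/(1 − 0.2587) = 0.114 × 0.5531 = 0.0631 km

0.063 km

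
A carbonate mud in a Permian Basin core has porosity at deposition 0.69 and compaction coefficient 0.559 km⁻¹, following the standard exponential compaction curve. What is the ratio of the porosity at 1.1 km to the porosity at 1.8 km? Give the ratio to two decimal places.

1.48

φ(z₁)/φ(z₂) = e^(−c·z₁)/e^(−c·z₂) = e^{c(z₂−z₁)}
= exp(0.559 × 0.7) = exp(0.3913) = 1.4789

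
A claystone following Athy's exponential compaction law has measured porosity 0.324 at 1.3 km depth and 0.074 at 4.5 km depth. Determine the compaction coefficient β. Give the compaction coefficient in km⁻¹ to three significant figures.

0.461 km⁻¹

Athy: φ(d) = φ₀ e^(−βd) ⇒ φ₁/φ₂ = e^{β(d₂−d₁)} ⇒ β = ln(φ₁/φ₂)/(d₂−d₁)
β = ln(0.324/0.074) / (4.5 − 1.3) = ln(4.378) / 3.2 = 1.4767 / 3.2 = 0.4615 km⁻¹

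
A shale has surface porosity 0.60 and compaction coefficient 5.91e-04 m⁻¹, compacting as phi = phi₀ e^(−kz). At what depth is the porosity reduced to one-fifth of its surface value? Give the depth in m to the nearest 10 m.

2720 m

Working in km (1 km = 1000 m; k in km⁻¹ = k in m⁻¹ × 1000):
phi/phi₀ = 1/5 ⇒ exp(−k·z) = 1/5 ⇒ z = ln(5) / k
z = 1.6094 / 0.591 = 2.723 km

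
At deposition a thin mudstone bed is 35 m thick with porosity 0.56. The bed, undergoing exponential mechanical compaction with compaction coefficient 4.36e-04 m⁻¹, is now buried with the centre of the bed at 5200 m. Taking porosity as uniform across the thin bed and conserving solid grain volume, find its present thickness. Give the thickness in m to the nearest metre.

Working in km (1 km = 1000 m; β in km⁻¹ = β in m⁻¹ × 1000):
Porosity at 5.2 km: n = 0.56·exp(−0.436×5.2) = 0.0580
Solid-volume conservation: h(1−n) = h₀(1−n₀) ⇒ h = h₀·(1−n₀)/(1−n)
h = 0.035 × (1 − 0.56)/(1 − 0.0580) = 0.035 × 0.4671 = 0.0163 km

16 m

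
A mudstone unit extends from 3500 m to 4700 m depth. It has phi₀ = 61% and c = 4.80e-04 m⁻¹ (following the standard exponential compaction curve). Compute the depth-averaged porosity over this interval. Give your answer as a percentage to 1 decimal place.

8.6%

Working in km (1 km = 1000 m; c in km⁻¹ = c in m⁻¹ × 1000):
⟨phi⟩ = (1/(Z₂−Z₁)) ∫ phi₀ e^(−cZ) dZ = phi₀·(e^(−c·Z₁) − e^(−c·Z₂)) / (c·(Z₂−Z₁))
e^(−0.48×3.5) = 0.1864; e^(−0.48×4.7) = 0.1048
⟨phi⟩ = 0.61 × (0.1864 − 0.1048) / (0.48 × 1.2) = 0.61 × 0.1417 = 0.0864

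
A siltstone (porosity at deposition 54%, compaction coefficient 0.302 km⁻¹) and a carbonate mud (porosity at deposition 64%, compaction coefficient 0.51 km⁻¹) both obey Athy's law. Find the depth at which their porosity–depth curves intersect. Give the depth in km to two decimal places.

Set phi₀ₐ e^(−kₐd) = phi₀ᵦ e^(−kᵦd) ⇒ ln(phi₀ₐ/phi₀ᵦ) = (kₐ − kᵦ)·d
d = ln(0.54/0.64) / (0.302 − 0.51) = -0.1699 / -0.208 = 0.817 km

0.82 km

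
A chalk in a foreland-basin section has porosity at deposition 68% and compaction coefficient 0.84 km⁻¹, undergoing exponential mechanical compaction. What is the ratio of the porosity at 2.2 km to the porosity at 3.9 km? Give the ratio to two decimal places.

φ(Z₁)/φ(Z₂) = e^(−c·Z₁)/e^(−c·Z₂) = e^{c(Z₂−Z₁)}
= exp(0.84 × 1.7) = exp(1.428) = 4.1704

4.17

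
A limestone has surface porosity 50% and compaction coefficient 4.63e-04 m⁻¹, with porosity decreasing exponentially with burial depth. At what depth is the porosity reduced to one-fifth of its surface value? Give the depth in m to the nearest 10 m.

3480 m

Working in km (1 km = 1000 m; c in km⁻¹ = c in m⁻¹ × 1000):
φ/φ₀ = 1/5 ⇒ exp(−c·z) = 1/5 ⇒ z = ln(5) / c
z = 1.6094 / 0.463 = 3.476 km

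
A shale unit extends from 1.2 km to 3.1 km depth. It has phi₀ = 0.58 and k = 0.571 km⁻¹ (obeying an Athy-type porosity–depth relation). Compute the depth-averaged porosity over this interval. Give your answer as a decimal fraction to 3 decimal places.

0.178

⟨phi⟩ = (1/(d₂−d₁)) ∫ phi₀ e^(−kd) dd = phi₀·(e^(−k·d₁) − e^(−k·d₂)) / (k·(d₂−d₁))
e^(−0.571×1.2) = 0.5040; e^(−0.571×3.1) = 0.1703
⟨phi⟩ = 0.58 × (0.5040 − 0.1703) / (0.571 × 1.9) = 0.58 × 0.3076 = 0.1784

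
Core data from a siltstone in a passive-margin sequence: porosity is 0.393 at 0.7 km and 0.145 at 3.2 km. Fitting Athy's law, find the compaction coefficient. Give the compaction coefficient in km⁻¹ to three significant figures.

0.399 km⁻¹

Athy: phi(d) = phi₀ e^(−βd) ⇒ phi₁/phi₂ = e^{β(d₂−d₁)} ⇒ β = ln(phi₁/phi₂)/(d₂−d₁)
β = ln(0.393/0.145) / (3.2 − 0.7) = ln(2.71) / 2.5 = 0.9971 / 2.5 = 0.3988 km⁻¹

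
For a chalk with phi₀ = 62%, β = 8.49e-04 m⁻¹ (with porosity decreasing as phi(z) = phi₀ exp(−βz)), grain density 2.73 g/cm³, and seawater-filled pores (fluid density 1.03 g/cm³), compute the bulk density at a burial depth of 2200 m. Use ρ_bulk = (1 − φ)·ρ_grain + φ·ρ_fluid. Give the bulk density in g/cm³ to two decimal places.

Working in km (1 km = 1000 m; β in km⁻¹ = β in m⁻¹ × 1000):
Porosity at depth: phi = 0.62·exp(−0.849×2.2) = 0.62×0.1545 = 0.0958
Bulk density: ρ_b = (1−phi)ρ_g + phi·ρ_f = 0.9042×2.73 + 0.0958×1.03
       = 2.469 + 0.099 = 2.567 g/cm³

2.57 g/cm³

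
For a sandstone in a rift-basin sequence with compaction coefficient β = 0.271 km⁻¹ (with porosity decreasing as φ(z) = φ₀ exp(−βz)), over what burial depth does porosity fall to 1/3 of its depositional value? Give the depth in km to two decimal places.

4.05 km

φ/φ₀ = 1/3 ⇒ exp(−β·z) = 1/3 ⇒ z = ln(3) / β
z = 1.0986 / 0.271 = 4.054 km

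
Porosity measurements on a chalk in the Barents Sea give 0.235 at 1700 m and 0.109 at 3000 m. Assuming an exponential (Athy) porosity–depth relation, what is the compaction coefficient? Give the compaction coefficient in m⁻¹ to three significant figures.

0.000591 m⁻¹

Working in km (1 km = 1000 m; c in km⁻¹ = c in m⁻¹ × 1000):
Athy: phi(z) = phi₀ e^(−cz) ⇒ phi₁/phi₂ = e^{c(z₂−z₁)} ⇒ c = ln(phi₁/phi₂)/(z₂−z₁)
c = ln(0.235/0.109) / (3 − 1.7) = ln(2.156) / 1.3 = 0.7682 / 1.3 = 0.591 km⁻¹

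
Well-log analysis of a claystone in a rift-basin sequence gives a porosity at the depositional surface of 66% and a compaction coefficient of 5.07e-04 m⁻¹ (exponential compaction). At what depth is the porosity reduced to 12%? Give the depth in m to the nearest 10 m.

3360 m

Working in km (1 km = 1000 m; β in km⁻¹ = β in m⁻¹ × 1000):
Invert Athy's law: Z = ln(phi₀/phi) / β
Z = ln(0.66/0.12) / 0.507 = ln(5.5) / 0.507 = 1.7047 / 0.507 = 3.362 km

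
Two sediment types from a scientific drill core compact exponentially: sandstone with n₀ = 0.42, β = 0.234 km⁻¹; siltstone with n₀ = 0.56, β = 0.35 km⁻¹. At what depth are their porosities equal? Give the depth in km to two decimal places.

2.48 km

Set n₀ₐ e^(−βₐz) = n₀ᵦ e^(−βᵦz) ⇒ ln(n₀ₐ/n₀ᵦ) = (βₐ − βᵦ)·z
z = ln(0.42/0.56) / (0.234 − 0.35) = -0.2877 / -0.116 = 2.480 km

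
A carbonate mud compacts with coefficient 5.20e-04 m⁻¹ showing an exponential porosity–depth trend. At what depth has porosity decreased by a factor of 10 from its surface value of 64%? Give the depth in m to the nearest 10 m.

4430 m

Working in km (1 km = 1000 m; k in km⁻¹ = k in m⁻¹ × 1000):
φ/φ₀ = 1/10 ⇒ exp(−k·d) = 1/10 ⇒ d = ln(10) / k
d = 2.3026 / 0.52 = 4.428 km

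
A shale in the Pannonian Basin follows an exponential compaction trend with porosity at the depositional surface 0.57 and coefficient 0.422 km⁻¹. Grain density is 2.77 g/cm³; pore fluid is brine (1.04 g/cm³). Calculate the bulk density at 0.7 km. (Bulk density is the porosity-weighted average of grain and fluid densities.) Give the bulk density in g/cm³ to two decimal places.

Porosity at depth: φ = 0.57·exp(−0.422×0.7) = 0.57×0.7442 = 0.4242
Bulk density: ρ_b = (1−φ)ρ_g + φ·ρ_f = 0.5758×2.77 + 0.4242×1.04
       = 1.595 + 0.441 = 2.036 g/cm³

2.04 g/cm³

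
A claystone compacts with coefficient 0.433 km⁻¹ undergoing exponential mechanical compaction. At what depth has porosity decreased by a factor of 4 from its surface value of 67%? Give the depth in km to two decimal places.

phi/phi₀ = 1/4 ⇒ exp(−k·d) = 1/4 ⇒ d = ln(4) / k
d = 1.3863 / 0.433 = 3.202 km

3.20 km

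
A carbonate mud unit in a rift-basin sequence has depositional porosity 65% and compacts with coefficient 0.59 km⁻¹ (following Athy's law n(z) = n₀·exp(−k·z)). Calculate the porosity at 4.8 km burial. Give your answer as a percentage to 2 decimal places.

n = n₀·exp(−k·z) = 0.65 × exp(−0.59 × 4.8) = 0.65 × exp(−2.832)
  = 0.65 × 0.0589 = 0.0383

3.83%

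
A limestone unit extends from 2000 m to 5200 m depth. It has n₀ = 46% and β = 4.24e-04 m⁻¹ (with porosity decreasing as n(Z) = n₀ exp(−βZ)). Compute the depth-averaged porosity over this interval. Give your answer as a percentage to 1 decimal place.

Working in km (1 km = 1000 m; β in km⁻¹ = β in m⁻¹ × 1000):
⟨n⟩ = (1/(Z₂−Z₁)) ∫ n₀ e^(−βZ) dZ = n₀·(e^(−β·Z₁) − e^(−β·Z₂)) / (β·(Z₂−Z₁))
e^(−0.424×2) = 0.4283; e^(−0.424×5.2) = 0.1103
⟨n⟩ = 0.46 × (0.4283 − 0.1103) / (0.424 × 3.2) = 0.46 × 0.2344 = 0.1078

10.8%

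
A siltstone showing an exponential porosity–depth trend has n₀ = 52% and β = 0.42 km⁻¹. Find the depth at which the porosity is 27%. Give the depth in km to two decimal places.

1.56 km

Invert Athy's law: d = ln(n₀/n) / β
d = ln(0.52/0.27) / 0.42 = ln(1.926) / 0.42 = 0.6554 / 0.42 = 1.560 km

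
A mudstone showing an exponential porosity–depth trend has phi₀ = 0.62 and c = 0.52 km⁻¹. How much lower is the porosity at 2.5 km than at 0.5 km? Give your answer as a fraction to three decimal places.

0.309

phi(0.5) = 0.62·e^(−0.52×0.5) = 0.4781
phi(2.5) = 0.62·e^(−0.52×2.5) = 0.1690
Δphi = 0.4781 − 0.1690 = 0.3091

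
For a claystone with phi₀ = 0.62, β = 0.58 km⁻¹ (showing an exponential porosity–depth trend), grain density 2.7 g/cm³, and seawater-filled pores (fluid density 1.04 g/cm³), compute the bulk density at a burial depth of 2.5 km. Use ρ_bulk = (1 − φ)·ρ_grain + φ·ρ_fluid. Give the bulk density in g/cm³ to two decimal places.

Porosity at depth: phi = 0.62·exp(−0.58×2.5) = 0.62×0.2346 = 0.1454
Bulk density: ρ_b = (1−phi)ρ_g + phi·ρ_f = 0.8546×2.7 + 0.1454×1.04
       = 2.307 + 0.151 = 2.459 g/cm³

2.46 g/cm³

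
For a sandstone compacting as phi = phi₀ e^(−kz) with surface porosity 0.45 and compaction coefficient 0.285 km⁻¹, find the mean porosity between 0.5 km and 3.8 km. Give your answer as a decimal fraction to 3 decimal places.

0.253

⟨phi⟩ = (1/(z₂−z₁)) ∫ phi₀ e^(−kz) dz = phi₀·(e^(−k·z₁) − e^(−k·z₂)) / (k·(z₂−z₁))
e^(−0.285×0.5) = 0.8672; e^(−0.285×3.8) = 0.3386
⟨phi⟩ = 0.45 × (0.8672 − 0.3386) / (0.285 × 3.3) = 0.45 × 0.5621 = 0.2529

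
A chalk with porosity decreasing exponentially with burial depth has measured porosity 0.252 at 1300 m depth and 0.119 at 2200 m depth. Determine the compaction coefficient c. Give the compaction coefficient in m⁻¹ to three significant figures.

0.000834 m⁻¹

Working in km (1 km = 1000 m; c in km⁻¹ = c in m⁻¹ × 1000):
Athy: n(Z) = n₀ e^(−cZ) ⇒ n₁/n₂ = e^{c(Z₂−Z₁)} ⇒ c = ln(n₁/n₂)/(Z₂−Z₁)
c = ln(0.252/0.119) / (2.2 − 1.3) = ln(2.118) / 0.9 = 0.7503 / 0.9 = 0.8337 km⁻¹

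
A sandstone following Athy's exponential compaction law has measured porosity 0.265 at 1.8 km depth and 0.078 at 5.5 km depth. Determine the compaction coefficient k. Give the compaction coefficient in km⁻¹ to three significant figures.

Athy: φ(Z) = φ₀ e^(−kZ) ⇒ φ₁/φ₂ = e^{k(Z₂−Z₁)} ⇒ k = ln(φ₁/φ₂)/(Z₂−Z₁)
k = ln(0.265/0.078) / (5.5 − 1.8) = ln(3.397) / 3.7 = 1.2230 / 3.7 = 0.3305 km⁻¹

0.331 km⁻¹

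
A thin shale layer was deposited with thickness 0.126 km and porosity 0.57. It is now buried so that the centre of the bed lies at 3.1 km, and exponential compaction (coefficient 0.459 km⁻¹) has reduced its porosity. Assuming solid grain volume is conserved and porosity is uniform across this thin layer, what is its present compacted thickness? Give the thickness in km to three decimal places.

0.063 km

Porosity at 3.1 km: n = 0.57·exp(−0.459×3.1) = 0.1374
Solid-volume conservation: h(1−n) = h₀(1−n₀) ⇒ h = h₀·(1−n₀)/(1−n)
h = 0.126 × (1 − 0.57)/(1 − 0.1374) = 0.126 × 0.4985 = 0.0628 km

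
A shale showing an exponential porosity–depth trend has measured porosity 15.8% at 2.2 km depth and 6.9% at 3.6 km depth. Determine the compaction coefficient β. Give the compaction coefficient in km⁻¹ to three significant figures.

Athy: n(Z) = n₀ e^(−βZ) ⇒ n₁/n₂ = e^{β(Z₂−Z₁)} ⇒ β = ln(n₁/n₂)/(Z₂−Z₁)
β = ln(0.158/0.069) / (3.6 − 2.2) = ln(2.29) / 1.4 = 0.8285 / 1.4 = 0.5918 km⁻¹

0.592 km⁻¹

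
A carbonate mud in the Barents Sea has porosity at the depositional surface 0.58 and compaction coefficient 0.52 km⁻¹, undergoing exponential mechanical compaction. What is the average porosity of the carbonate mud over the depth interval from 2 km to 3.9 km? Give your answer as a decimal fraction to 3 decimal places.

⟨phi⟩ = (1/(Z₂−Z₁)) ∫ phi₀ e^(−βZ) dZ = phi₀·(e^(−β·Z₁) − e^(−β·Z₂)) / (β·(Z₂−Z₁))
e^(−0.52×2) = 0.3535; e^(−0.52×3.9) = 0.1316
⟨phi⟩ = 0.58 × (0.3535 − 0.1316) / (0.52 × 1.9) = 0.58 × 0.2246 = 0.1302

0.130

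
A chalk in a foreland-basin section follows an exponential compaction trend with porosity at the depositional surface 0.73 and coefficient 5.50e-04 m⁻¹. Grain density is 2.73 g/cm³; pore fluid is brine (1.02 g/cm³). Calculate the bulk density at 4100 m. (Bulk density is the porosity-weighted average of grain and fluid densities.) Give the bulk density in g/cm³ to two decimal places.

2.60 g/cm³

Working in km (1 km = 1000 m; c in km⁻¹ = c in m⁻¹ × 1000):
Porosity at depth: φ = 0.73·exp(−0.55×4.1) = 0.73×0.1049 = 0.0766
Bulk density: ρ_b = (1−φ)ρ_g + φ·ρ_f = 0.9234×2.73 + 0.0766×1.02
       = 2.521 + 0.078 = 2.599 g/cm³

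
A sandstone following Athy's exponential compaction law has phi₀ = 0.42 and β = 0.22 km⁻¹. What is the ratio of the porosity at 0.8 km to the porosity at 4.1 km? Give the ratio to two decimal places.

phi(z₁)/phi(z₂) = e^(−β·z₁)/e^(−β·z₂) = e^{β(z₂−z₁)}
= exp(0.22 × 3.3) = exp(0.726) = 2.0668

2.07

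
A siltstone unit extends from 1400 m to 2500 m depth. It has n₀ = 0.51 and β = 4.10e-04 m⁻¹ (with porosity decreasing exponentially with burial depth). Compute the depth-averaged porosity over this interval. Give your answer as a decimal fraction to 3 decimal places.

Working in km (1 km = 1000 m; β in km⁻¹ = β in m⁻¹ × 1000):
⟨n⟩ = (1/(d₂−d₁)) ∫ n₀ e^(−βd) dd = n₀·(e^(−β·d₁) − e^(−β·d₂)) / (β·(d₂−d₁))
e^(−0.41×1.4) = 0.5633; e^(−0.41×2.5) = 0.3588
⟨n⟩ = 0.51 × (0.5633 − 0.3588) / (0.41 × 1.1) = 0.51 × 0.4534 = 0.2312

0.231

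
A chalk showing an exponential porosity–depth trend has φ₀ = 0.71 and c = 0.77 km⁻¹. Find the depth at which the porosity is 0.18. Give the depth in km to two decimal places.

Invert Athy's law: z = ln(φ₀/φ) / c
z = ln(0.71/0.18) / 0.77 = ln(3.944) / 0.77 = 1.3723 / 0.77 = 1.782 km

1.78 km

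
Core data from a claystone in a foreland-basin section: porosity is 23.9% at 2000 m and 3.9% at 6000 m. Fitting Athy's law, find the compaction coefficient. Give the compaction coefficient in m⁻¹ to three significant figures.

Working in km (1 km = 1000 m; β in km⁻¹ = β in m⁻¹ × 1000):
Athy: n(z) = n₀ e^(−βz) ⇒ n₁/n₂ = e^{β(z₂−z₁)} ⇒ β = ln(n₁/n₂)/(z₂−z₁)
β = ln(0.239/0.039) / (6 − 2) = ln(6.128) / 4 = 1.8129 / 4 = 0.4532 km⁻¹

0.000453 m⁻¹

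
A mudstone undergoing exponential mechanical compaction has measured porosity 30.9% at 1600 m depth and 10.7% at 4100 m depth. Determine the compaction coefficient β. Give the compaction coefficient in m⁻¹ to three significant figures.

0.000424 m⁻¹

Working in km (1 km = 1000 m; β in km⁻¹ = β in m⁻¹ × 1000):
Athy: n(d) = n₀ e^(−βd) ⇒ n₁/n₂ = e^{β(d₂−d₁)} ⇒ β = ln(n₁/n₂)/(d₂−d₁)
β = ln(0.309/0.107) / (4.1 − 1.6) = ln(2.888) / 2.5 = 1.0605 / 2.5 = 0.4242 km⁻¹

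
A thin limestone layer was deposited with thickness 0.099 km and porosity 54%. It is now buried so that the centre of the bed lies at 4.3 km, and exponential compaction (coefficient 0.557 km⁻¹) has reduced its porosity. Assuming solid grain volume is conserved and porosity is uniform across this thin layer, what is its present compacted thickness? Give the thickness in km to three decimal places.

Porosity at 4.3 km: phi = 0.54·exp(−0.557×4.3) = 0.0492
Solid-volume conservation: h(1−phi) = h₀(1−phi₀) ⇒ h = h₀·(1−phi₀)/(1−phi)
h = 0.099 × (1 − 0.54)/(1 − 0.0492) = 0.099 × 0.4838 = 0.0479 km

0.048 km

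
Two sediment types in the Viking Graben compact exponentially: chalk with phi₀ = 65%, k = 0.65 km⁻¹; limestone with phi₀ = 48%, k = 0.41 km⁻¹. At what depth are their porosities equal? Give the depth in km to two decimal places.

Set phi₀ₐ e^(−kₐZ) = phi₀ᵦ e^(−kᵦZ) ⇒ ln(phi₀ₐ/phi₀ᵦ) = (kₐ − kᵦ)·Z
Z = ln(0.65/0.48) / (0.65 − 0.41) = 0.3032 / 0.24 = 1.263 km

1.26 km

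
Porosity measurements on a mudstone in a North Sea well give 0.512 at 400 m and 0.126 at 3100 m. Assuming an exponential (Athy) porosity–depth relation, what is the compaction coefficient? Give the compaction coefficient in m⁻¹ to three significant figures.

0.000519 m⁻¹

Working in km (1 km = 1000 m; β in km⁻¹ = β in m⁻¹ × 1000):
Athy: phi(d) = phi₀ e^(−βd) ⇒ phi₁/phi₂ = e^{β(d₂−d₁)} ⇒ β = ln(phi₁/phi₂)/(d₂−d₁)
β = ln(0.512/0.126) / (3.1 − 0.4) = ln(4.063) / 2.7 = 1.4020 / 2.7 = 0.5193 km⁻¹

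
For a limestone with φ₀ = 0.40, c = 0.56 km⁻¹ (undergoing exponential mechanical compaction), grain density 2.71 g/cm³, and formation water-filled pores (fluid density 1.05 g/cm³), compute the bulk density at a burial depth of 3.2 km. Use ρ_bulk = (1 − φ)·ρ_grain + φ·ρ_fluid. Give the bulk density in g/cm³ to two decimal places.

2.60 g/cm³

Porosity at depth: φ = 0.4·exp(−0.56×3.2) = 0.4×0.1666 = 0.0667
Bulk density: ρ_b = (1−φ)ρ_g + φ·ρ_f = 0.9333×2.71 + 0.0667×1.05
       = 2.529 + 0.070 = 2.599 g/cm³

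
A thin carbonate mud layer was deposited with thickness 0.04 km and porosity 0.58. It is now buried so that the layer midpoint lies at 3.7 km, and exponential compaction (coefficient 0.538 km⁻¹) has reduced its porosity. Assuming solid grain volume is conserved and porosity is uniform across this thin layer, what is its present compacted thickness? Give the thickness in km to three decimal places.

0.018 km

Porosity at 3.7 km: phi = 0.58·exp(−0.538×3.7) = 0.0792
Solid-volume conservation: h(1−phi) = h₀(1−phi₀) ⇒ h = h₀·(1−phi₀)/(1−phi)
h = 0.04 × (1 − 0.58)/(1 − 0.0792) = 0.04 × 0.4561 = 0.0182 km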